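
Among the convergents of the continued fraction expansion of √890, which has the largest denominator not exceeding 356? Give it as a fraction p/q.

√890 = [29; 1, 4, 1, 58, …] (period length 4).
Convergents:
  p_0/q_0 = 29/1
  p_1/q_1 = 30/1
  p_2/q_2 = 149/5
  p_3/q_3 = 179/6
  p_4/q_4 = 10531/353
  p_5/q_5 = 10710/359
q_4 = 353 ≤ 356 < 359 = q_5, so the answer is 10531/353.

10531/353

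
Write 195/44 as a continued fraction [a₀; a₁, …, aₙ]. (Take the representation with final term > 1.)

[4; 2, 3, 6]

195 = 4·44 + 19
44 = 2·19 + 6
19 = 3·6 + 1
6 = 6·1 + 0  (stop)
So 195/44 = [4; 2, 3, 6].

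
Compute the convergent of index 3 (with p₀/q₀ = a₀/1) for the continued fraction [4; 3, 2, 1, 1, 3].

Using pₖ = aₖpₖ₋₁ + pₖ₋₂, qₖ = aₖqₖ₋₁ + qₖ₋₂ (with p₋₁=1, p₋₂=0, q₋₁=0, q₋₂=1):
  k=0: a=4, p=4, q=1
  k=1: a=3, p=13, q=3
  k=2: a=2, p=30, q=7
  k=3: a=1, p=43, q=10

43/10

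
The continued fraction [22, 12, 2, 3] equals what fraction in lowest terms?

Fold from the inside: start with 3/1.
  2 + 1/3 = 7/3
  12 + 3/7 = 87/7
  22 + 7/87 = 1921/87

1921/87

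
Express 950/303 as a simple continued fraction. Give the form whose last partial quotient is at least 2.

950 = 3×303 + 41
303 = 7×41 + 16
41 = 2×16 + 9
16 = 1×9 + 7
9 = 1×7 + 2
7 = 3×2 + 1
2 = 2×1 + 0  (stop)
So 950/303 = [3; 7, 2, 1, 1, 3, 2].

[3; 7, 2, 1, 1, 3, 2]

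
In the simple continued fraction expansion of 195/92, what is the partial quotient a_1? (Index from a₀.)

195 = 2·92 + 11   →  a_0 = 2
92 = 8·11 + 4   →  a_1 = 8

8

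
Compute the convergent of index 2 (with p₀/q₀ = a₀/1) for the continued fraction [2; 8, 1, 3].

19/9

Using pₖ = aₖpₖ₋₁ + pₖ₋₂, qₖ = aₖqₖ₋₁ + qₖ₋₂ (with p₋₁=1, p₋₂=0, q₋₁=0, q₋₂=1):
  k=0: a=2, p=2, q=1
  k=1: a=8, p=17, q=8
  k=2: a=1, p=19, q=9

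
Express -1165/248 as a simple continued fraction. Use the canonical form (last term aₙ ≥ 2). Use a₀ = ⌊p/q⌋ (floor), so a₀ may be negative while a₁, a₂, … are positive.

[-5; 3, 3, 3, 1, 5]

-1165 = -5×248 + 75
248 = 3×75 + 23
75 = 3×23 + 6
23 = 3×6 + 5
6 = 1×5 + 1
5 = 5×1 + 0  (stop)
So -1165/248 = [-5; 3, 3, 3, 1, 5].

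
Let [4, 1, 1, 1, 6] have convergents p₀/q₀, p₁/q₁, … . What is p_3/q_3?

Using pₖ = aₖpₖ₋₁ + pₖ₋₂, qₖ = aₖqₖ₋₁ + qₖ₋₂ (with p₋₁=1, p₋₂=0, q₋₁=0, q₋₂=1):
  k=0: a=4, p=4, q=1
  k=1: a=1, p=5, q=1
  k=2: a=1, p=9, q=2
  k=3: a=1, p=14, q=3

14/3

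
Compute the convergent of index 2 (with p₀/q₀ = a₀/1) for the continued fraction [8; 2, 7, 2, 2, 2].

Using pₖ = aₖpₖ₋₁ + pₖ₋₂, qₖ = aₖqₖ₋₁ + qₖ₋₂ (with p₋₁=1, p₋₂=0, q₋₁=0, q₋₂=1):
  k=0: a=8, p=8, q=1
  k=1: a=2, p=17, q=2
  k=2: a=7, p=127, q=15

127/15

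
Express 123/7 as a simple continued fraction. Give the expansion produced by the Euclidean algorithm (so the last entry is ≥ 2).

123 = 17·7 + 4
7 = 1·4 + 3
4 = 1·3 + 1
3 = 3·1 + 0  (stop)
So 123/7 = [17; 1, 1, 3].

[17; 1, 1, 3]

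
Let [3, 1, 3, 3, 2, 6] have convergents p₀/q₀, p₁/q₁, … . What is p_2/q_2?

15/4

Using pₖ = aₖpₖ₋₁ + pₖ₋₂, qₖ = aₖqₖ₋₁ + qₖ₋₂ (with p₋₁=1, p₋₂=0, q₋₁=0, q₋₂=1):
  k=0: a=3, p=3, q=1
  k=1: a=1, p=4, q=1
  k=2: a=3, p=15, q=4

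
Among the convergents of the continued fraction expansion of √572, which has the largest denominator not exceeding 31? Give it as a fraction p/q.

287/12

√572 = [23; 1, 10, 1, 46, …] (period length 4).
Convergents:
  p_0/q_0 = 23/1
  p_1/q_1 = 24/1
  p_2/q_2 = 263/11
  p_3/q_3 = 287/12
  p_4/q_4 = 13465/563
q_3 = 12 ≤ 31 < 563 = q_4, so the answer is 287/12.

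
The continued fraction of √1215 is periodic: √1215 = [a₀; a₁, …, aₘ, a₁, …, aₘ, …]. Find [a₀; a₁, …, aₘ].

[34; 1, 5, 1, 68]

a₀ = ⌊√1215⌋ = 34.
With m₀=0, d₀=1 and mₖ₊₁ = dₖaₖ − mₖ, dₖ₊₁ = (n − mₖ₊₁²)/dₖ, aₖ₊₁ = ⌊(a₀+mₖ₊₁)/dₖ₊₁⌋:
  k=1: m=34, d=59, a=1
  k=2: m=25, d=10, a=5
  k=3: m=25, d=59, a=1
  k=4: m=34, d=1, a=68
d=1 and a=2a₀=68 at k=4, so the next step gives (m, d) = (34, 59) again — its k=1 value — and the period has length 4.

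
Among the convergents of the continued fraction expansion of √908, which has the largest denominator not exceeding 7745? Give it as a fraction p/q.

√908 = [30; 7, 1, 1, 14, 1, 1, 7, 60, …] (period length 8).
Convergents:
  p_0/q_0 = 30/1
  p_1/q_1 = 211/7
  p_2/q_2 = 241/8
  p_3/q_3 = 452/15
  p_4/q_4 = 6569/218
  p_5/q_5 = 7021/233
  p_6/q_6 = 13590/451
  p_7/q_7 = 102151/3390
  p_8/q_8 = 6142650/203851
q_7 = 3390 ≤ 7745 < 203851 = q_8, so the answer is 102151/3390.

102151/3390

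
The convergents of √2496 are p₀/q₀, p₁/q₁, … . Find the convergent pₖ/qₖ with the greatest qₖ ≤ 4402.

√2496 = [49; 1, 23, 1, 98, …] (period length 4).
Convergents:
  p_0/q_0 = 49/1
  p_1/q_1 = 50/1
  p_2/q_2 = 1199/24
  p_3/q_3 = 1249/25
  p_4/q_4 = 123601/2474
  p_5/q_5 = 124850/2499
  p_6/q_6 = 2995151/59951
q_5 = 2499 ≤ 4402 < 59951 = q_6, so the answer is 124850/2499.

124850/2499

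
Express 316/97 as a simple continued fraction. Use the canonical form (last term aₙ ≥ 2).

[3; 3, 1, 7, 3]

316 = 3·97 + 25
97 = 3·25 + 22
25 = 1·22 + 3
22 = 7·3 + 1
3 = 3·1 + 0  (stop)
So 316/97 = [3; 3, 1, 7, 3].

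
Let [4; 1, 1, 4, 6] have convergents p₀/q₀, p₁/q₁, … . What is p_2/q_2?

9/2

Using pₖ = aₖpₖ₋₁ + pₖ₋₂, qₖ = aₖqₖ₋₁ + qₖ₋₂ (with p₋₁=1, p₋₂=0, q₋₁=0, q₋₂=1):
  k=0: a=4, p=4, q=1
  k=1: a=1, p=5, q=1
  k=2: a=1, p=9, q=2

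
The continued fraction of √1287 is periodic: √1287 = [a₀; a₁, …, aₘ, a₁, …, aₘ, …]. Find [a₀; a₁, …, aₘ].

[35; 1, 6, 1, 70]

a₀ = ⌊√1287⌋ = 35.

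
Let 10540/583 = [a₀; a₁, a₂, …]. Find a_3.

10540 = 18·583 + 46   →  a_0 = 18
583 = 12·46 + 31   →  a_1 = 12
46 = 1·31 + 15   →  a_2 = 1
31 = 2·15 + 1   →  a_3 = 2

2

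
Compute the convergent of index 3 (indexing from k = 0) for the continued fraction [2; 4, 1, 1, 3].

20/9

Using pₖ = aₖpₖ₋₁ + pₖ₋₂, qₖ = aₖqₖ₋₁ + qₖ₋₂ (with p₋₁=1, p₋₂=0, q₋₁=0, q₋₂=1):
  k=0: a=2, p=2, q=1
  k=1: a=4, p=9, q=4
  k=2: a=1, p=11, q=5
  k=3: a=1, p=20, q=9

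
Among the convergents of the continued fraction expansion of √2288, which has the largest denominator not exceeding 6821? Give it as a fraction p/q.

√2288 = [47; 1, 4, 1, 94, …] (period length 4).
Convergents:
  p_0/q_0 = 47/1
  p_1/q_1 = 48/1
  p_2/q_2 = 239/5
  p_3/q_3 = 287/6
  p_4/q_4 = 27217/569
  p_5/q_5 = 27504/575
  p_6/q_6 = 137233/2869
  p_7/q_7 = 164737/3444
  p_8/q_8 = 15622511/326605
q_7 = 3444 ≤ 6821 < 326605 = q_8, so the answer is 164737/3444.

164737/3444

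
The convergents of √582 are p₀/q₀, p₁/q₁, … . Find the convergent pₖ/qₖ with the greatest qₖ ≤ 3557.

√582 = [24; 8, 48, …] (period length 2).
Convergents:
  p_0/q_0 = 24/1
  p_1/q_1 = 193/8
  p_2/q_2 = 9288/385
  p_3/q_3 = 74497/3088
  p_4/q_4 = 3585144/148609
q_3 = 3088 ≤ 3557 < 148609 = q_4, so the answer is 74497/3088.

74497/3088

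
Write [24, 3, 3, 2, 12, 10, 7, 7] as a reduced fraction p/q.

3552107/146152

Using pₖ = aₖpₖ₋₁ + pₖ₋₂ and qₖ = aₖqₖ₋₁ + qₖ₋₂:
  k=0: a=24, p=24, q=1
  k=1: a=3, p=73, q=3
  k=2: a=3, p=243, q=10
  k=3: a=2, p=559, q=23
  k=4: a=12, p=6951, q=286
  k=5: a=10, p=70069, q=2883
  k=6: a=7, p=497434, q=20467
  k=7: a=7, p=3552107, q=146152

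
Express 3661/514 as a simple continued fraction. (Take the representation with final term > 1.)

3661 = 7×514 + 63
514 = 8×63 + 10
63 = 6×10 + 3
10 = 3×3 + 1
3 = 3×1 + 0  (stop)
So 3661/514 = [7; 8, 6, 3, 3].

[7; 8, 6, 3, 3]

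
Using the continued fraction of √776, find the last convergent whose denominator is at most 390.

10697/384

√776 = [27; 1, 5, 1, 54, …] (period length 4).
Convergents:
  p_0/q_0 = 27/1
  p_1/q_1 = 28/1
  p_2/q_2 = 167/6
  p_3/q_3 = 195/7
  p_4/q_4 = 10697/384
  p_5/q_5 = 10892/391
q_4 = 384 ≤ 390 < 391 = q_5, so the answer is 10697/384.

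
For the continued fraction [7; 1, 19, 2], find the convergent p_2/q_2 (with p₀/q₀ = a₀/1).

Using pₖ = aₖpₖ₋₁ + pₖ₋₂, qₖ = aₖqₖ₋₁ + qₖ₋₂ (with p₋₁=1, p₋₂=0, q₋₁=0, q₋₂=1):
  k=0: a=7, p=7, q=1
  k=1: a=1, p=8, q=1
  k=2: a=19, p=159, q=20

159/20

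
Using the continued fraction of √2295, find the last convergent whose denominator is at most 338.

√2295 = [47; 1, 9, 1, 1, 1, 9, 1, 94, …] (period length 8).
Convergents:
  p_0/q_0 = 47/1
  p_1/q_1 = 48/1
  p_2/q_2 = 479/10
  p_3/q_3 = 527/11
  p_4/q_4 = 1006/21
  p_5/q_5 = 1533/32
  p_6/q_6 = 14803/309
  p_7/q_7 = 16336/341
q_6 = 309 ≤ 338 < 341 = q_7, so the answer is 14803/309.

14803/309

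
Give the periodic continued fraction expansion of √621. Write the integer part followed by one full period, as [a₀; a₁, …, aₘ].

[24; 1, 11, 2, 11, 1, 48]

a₀ = ⌊√621⌋ = 24.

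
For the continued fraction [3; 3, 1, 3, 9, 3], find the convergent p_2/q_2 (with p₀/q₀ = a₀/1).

Using pₖ = aₖpₖ₋₁ + pₖ₋₂, qₖ = aₖqₖ₋₁ + qₖ₋₂ (with p₋₁=1, p₋₂=0, q₋₁=0, q₋₂=1):
  k=0: a=3, p=3, q=1
  k=1: a=3, p=10, q=3
  k=2: a=1, p=13, q=4

13/4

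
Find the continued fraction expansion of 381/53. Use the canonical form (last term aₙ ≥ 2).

381 = 7·53 + 10
53 = 5·10 + 3
10 = 3·3 + 1
3 = 3·1 + 0  (stop)
So 381/53 = [7; 5, 3, 3].

[7; 5, 3, 3]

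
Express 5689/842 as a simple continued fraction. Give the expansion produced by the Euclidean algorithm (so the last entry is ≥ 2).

5689 = 6·842 + 637
842 = 1·637 + 205
637 = 3·205 + 22
205 = 9·22 + 7
22 = 3·7 + 1
7 = 7·1 + 0  (stop)
So 5689/842 = [6; 1, 3, 9, 3, 7].

[6; 1, 3, 9, 3, 7]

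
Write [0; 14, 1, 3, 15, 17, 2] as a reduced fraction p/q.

Fold from the inside: start with 2/1.
  17 + 1/2 = 35/2
  15 + 2/35 = 527/35
  3 + 35/527 = 1616/527
  1 + 527/1616 = 2143/1616
  14 + 1616/2143 = 31618/2143
  0 + 2143/31618 = 2143/31618

2143/31618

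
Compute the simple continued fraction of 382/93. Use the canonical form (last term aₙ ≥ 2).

382 = 4*93 + 10
93 = 9*10 + 3
10 = 3*3 + 1
3 = 3*1 + 0  (stop)
So 382/93 = [4; 9, 3, 3].

[4; 9, 3, 3]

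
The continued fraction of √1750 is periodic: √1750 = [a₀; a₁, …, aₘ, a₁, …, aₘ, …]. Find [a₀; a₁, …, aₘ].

[41; 1, 4, 1, 82]

a₀ = ⌊√1750⌋ = 41.
With m₀=0, d₀=1 and mₖ₊₁ = dₖaₖ − mₖ, dₖ₊₁ = (n − mₖ₊₁²)/dₖ, aₖ₊₁ = ⌊(a₀+mₖ₊₁)/dₖ₊₁⌋:
  k=1: m=41, d=69, a=1
  k=2: m=28, d=14, a=4
  k=3: m=28, d=69, a=1
  k=4: m=41, d=1, a=82
d=1 and a=2a₀=82 at k=4, so the next step gives (m, d) = (41, 69) again — its k=1 value — and the period has length 4.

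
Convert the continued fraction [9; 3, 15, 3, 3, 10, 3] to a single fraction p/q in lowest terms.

Fold from the inside: start with 3/1.
  10 + 1/3 = 31/3
  3 + 3/31 = 96/31
  3 + 31/96 = 319/96
  15 + 96/319 = 4881/319
  3 + 319/4881 = 14962/4881
  9 + 4881/14962 = 139539/14962

139539/14962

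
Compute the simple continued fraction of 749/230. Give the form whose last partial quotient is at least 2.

749 = 3·230 + 59
230 = 3·59 + 53
59 = 1·53 + 6
53 = 8·6 + 5
6 = 1·5 + 1
5 = 5·1 + 0  (stop)
So 749/230 = [3; 3, 1, 8, 1, 5].

[3; 3, 1, 8, 1, 5]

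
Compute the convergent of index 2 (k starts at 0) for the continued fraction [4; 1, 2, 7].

Using pₖ = aₖpₖ₋₁ + pₖ₋₂, qₖ = aₖqₖ₋₁ + qₖ₋₂ (with p₋₁=1, p₋₂=0, q₋₁=0, q₋₂=1):
  k=0: a=4, p=4, q=1
  k=1: a=1, p=5, q=1
  k=2: a=2, p=14, q=3

14/3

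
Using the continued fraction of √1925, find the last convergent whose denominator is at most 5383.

√1925 = [43; 1, 6, 1, 86, …] (period length 4).
Convergents:
  p_0/q_0 = 43/1
  p_1/q_1 = 44/1
  p_2/q_2 = 307/7
  p_3/q_3 = 351/8
  p_4/q_4 = 30493/695
  p_5/q_5 = 30844/703
  p_6/q_6 = 215557/4913
  p_7/q_7 = 246401/5616
q_6 = 4913 ≤ 5383 < 5616 = q_7, so the answer is 215557/4913.

215557/4913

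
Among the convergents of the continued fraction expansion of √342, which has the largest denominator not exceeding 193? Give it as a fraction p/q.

2737/148

√342 = [18; 2, 36, …] (period length 2).
Convergents:
  p_0/q_0 = 18/1
  p_1/q_1 = 37/2
  p_2/q_2 = 1350/73
  p_3/q_3 = 2737/148
  p_4/q_4 = 99882/5401
q_3 = 148 ≤ 193 < 5401 = q_4, so the answer is 2737/148.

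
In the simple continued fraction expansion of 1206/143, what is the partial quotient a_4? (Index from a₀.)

1206 = 8·143 + 62   →  a_0 = 8
143 = 2·62 + 19   →  a_1 = 2
62 = 3·19 + 5   →  a_2 = 3
19 = 3·5 + 4   →  a_3 = 3
5 = 1·4 + 1   →  a_4 = 1

1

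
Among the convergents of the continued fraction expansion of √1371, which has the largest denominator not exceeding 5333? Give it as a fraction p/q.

101417/2739

√1371 = [37; 37, 74, …] (period length 2).
Convergents:
  p_0/q_0 = 37/1
  p_1/q_1 = 1370/37
  p_2/q_2 = 101417/2739
  p_3/q_3 = 3753799/101380
q_2 = 2739 ≤ 5333 < 101380 = q_3, so the answer is 101417/2739.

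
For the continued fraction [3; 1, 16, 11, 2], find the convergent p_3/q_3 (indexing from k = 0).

Using pₖ = aₖpₖ₋₁ + pₖ₋₂, qₖ = aₖqₖ₋₁ + qₖ₋₂ (with p₋₁=1, p₋₂=0, q₋₁=0, q₋₂=1):
  k=0: a=3, p=3, q=1
  k=1: a=1, p=4, q=1
  k=2: a=16, p=67, q=17
  k=3: a=11, p=741, q=188

741/188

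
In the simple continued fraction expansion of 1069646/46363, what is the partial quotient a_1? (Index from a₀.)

14

1069646 = 23·46363 + 3297   →  a_0 = 23
46363 = 14·3297 + 205   →  a_1 = 14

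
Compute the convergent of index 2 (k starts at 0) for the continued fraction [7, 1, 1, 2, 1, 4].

15/2

Using pₖ = aₖpₖ₋₁ + pₖ₋₂, qₖ = aₖqₖ₋₁ + qₖ₋₂ (with p₋₁=1, p₋₂=0, q₋₁=0, q₋₂=1):
  k=0: a=7, p=7, q=1
  k=1: a=1, p=8, q=1
  k=2: a=1, p=15, q=2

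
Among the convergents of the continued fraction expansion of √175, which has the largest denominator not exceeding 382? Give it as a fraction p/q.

2024/153

√175 = [13; 4, 2, 1, 2, 4, 26, …] (period length 6).
Convergents:
  p_0/q_0 = 13/1
  p_1/q_1 = 53/4
  p_2/q_2 = 119/9
  p_3/q_3 = 172/13
  p_4/q_4 = 463/35
  p_5/q_5 = 2024/153
  p_6/q_6 = 53087/4013
q_5 = 153 ≤ 382 < 4013 = q_6, so the answer is 2024/153.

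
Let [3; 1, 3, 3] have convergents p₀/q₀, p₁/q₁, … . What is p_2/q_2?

15/4

Using pₖ = aₖpₖ₋₁ + pₖ₋₂, qₖ = aₖqₖ₋₁ + qₖ₋₂ (with p₋₁=1, p₋₂=0, q₋₁=0, q₋₂=1):
  k=0: a=3, p=3, q=1
  k=1: a=1, p=4, q=1
  k=2: a=3, p=15, q=4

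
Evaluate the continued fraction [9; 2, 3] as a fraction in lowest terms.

66/7

Fold from the inside: start with 3/1.
  2 + 1/3 = 7/3
  9 + 3/7 = 66/7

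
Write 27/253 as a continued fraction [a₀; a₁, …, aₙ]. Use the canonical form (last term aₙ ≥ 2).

27 = 0*253 + 27
253 = 9*27 + 10
27 = 2*10 + 7
10 = 1*7 + 3
7 = 2*3 + 1
3 = 3*1 + 0  (stop)
So 27/253 = [0; 9, 2, 1, 2, 3].

[0; 9, 2, 1, 2, 3]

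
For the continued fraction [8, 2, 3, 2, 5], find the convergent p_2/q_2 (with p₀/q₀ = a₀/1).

Using pₖ = aₖpₖ₋₁ + pₖ₋₂, qₖ = aₖqₖ₋₁ + qₖ₋₂ (with p₋₁=1, p₋₂=0, q₋₁=0, q₋₂=1):
  k=0: a=8, p=8, q=1
  k=1: a=2, p=17, q=2
  k=2: a=3, p=59, q=7

59/7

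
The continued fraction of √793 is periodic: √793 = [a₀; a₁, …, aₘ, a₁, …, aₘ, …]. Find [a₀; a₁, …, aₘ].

a₀ = ⌊√793⌋ = 28.

[28; 6, 4, 6, 56]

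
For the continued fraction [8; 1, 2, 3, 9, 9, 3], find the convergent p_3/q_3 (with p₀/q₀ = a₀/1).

Using pₖ = aₖpₖ₋₁ + pₖ₋₂, qₖ = aₖqₖ₋₁ + qₖ₋₂ (with p₋₁=1, p₋₂=0, q₋₁=0, q₋₂=1):
  k=0: a=8, p=8, q=1
  k=1: a=1, p=9, q=1
  k=2: a=2, p=26, q=3
  k=3: a=3, p=87, q=10

87/10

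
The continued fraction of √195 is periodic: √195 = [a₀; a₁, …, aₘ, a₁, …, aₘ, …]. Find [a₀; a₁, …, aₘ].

a₀ = ⌊√195⌋ = 13.
With m₀=0, d₀=1 and mₖ₊₁ = dₖaₖ − mₖ, dₖ₊₁ = (n − mₖ₊₁²)/dₖ, aₖ₊₁ = ⌊(a₀+mₖ₊₁)/dₖ₊₁⌋:
  k=1: m=13, d=26, a=1
  k=2: m=13, d=1, a=26
d=1 and a=2a₀=26 at k=2, so the next step gives (m, d) = (13, 26) again — its k=1 value — and the period has length 2.

[13; 1, 26]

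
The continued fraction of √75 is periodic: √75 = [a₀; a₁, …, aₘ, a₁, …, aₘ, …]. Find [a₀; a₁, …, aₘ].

[8; 1, 1, 1, 16]

a₀ = ⌊√75⌋ = 8.
With m₀=0, d₀=1 and mₖ₊₁ = dₖaₖ − mₖ, dₖ₊₁ = (n − mₖ₊₁²)/dₖ, aₖ₊₁ = ⌊(a₀+mₖ₊₁)/dₖ₊₁⌋:
  k=1: m=8, d=11, a=1
  k=2: m=3, d=6, a=1
  k=3: m=3, d=11, a=1
  k=4: m=8, d=1, a=16
d=1 and a=2a₀=16 at k=4, so the next step gives (m, d) = (8, 11) again — its k=1 value — and the period has length 4.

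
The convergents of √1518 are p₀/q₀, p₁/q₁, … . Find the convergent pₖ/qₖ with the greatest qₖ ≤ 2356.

√1518 = [38; 1, 24, 1, 76, …] (period length 4).
Convergents:
  p_0/q_0 = 38/1
  p_1/q_1 = 39/1
  p_2/q_2 = 974/25
  p_3/q_3 = 1013/26
  p_4/q_4 = 77962/2001
  p_5/q_5 = 78975/2027
  p_6/q_6 = 1973362/50649
q_5 = 2027 ≤ 2356 < 50649 = q_6, so the answer is 78975/2027.

78975/2027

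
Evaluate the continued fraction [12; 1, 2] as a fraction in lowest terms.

Using pₖ = aₖpₖ₋₁ + pₖ₋₂ and qₖ = aₖqₖ₋₁ + qₖ₋₂:
  k=0: a=12, p=12, q=1
  k=1: a=1, p=13, q=1
  k=2: a=2, p=38, q=3

38/3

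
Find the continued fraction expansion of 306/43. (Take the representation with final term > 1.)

[7; 8, 1, 1, 2]

306 = 7*43 + 5
43 = 8*5 + 3
5 = 1*3 + 2
3 = 1*2 + 1
2 = 2*1 + 0  (stop)
So 306/43 = [7; 8, 1, 1, 2].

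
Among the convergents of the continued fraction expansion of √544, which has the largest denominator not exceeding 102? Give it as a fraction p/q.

√544 = [23; 3, 11, 3, 46, …] (period length 4).
Convergents:
  p_0/q_0 = 23/1
  p_1/q_1 = 70/3
  p_2/q_2 = 793/34
  p_3/q_3 = 2449/105
q_2 = 34 ≤ 102 < 105 = q_3, so the answer is 793/34.

793/34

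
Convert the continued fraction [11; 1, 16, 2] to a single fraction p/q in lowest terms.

418/35

Fold from the inside: start with 2/1.
  16 + 1/2 = 33/2
  1 + 2/33 = 35/33
  11 + 33/35 = 418/35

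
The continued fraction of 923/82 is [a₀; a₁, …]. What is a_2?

923 = 11·82 + 21   →  a_0 = 11
82 = 3·21 + 19   →  a_1 = 3
21 = 1·19 + 2   →  a_2 = 1

1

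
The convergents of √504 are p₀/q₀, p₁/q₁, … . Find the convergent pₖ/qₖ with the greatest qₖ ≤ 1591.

√504 = [22; 2, 4, 2, 44, …] (period length 4).
Convergents:
  p_0/q_0 = 22/1
  p_1/q_1 = 45/2
  p_2/q_2 = 202/9
  p_3/q_3 = 449/20
  p_4/q_4 = 19958/889
  p_5/q_5 = 40365/1798
q_4 = 889 ≤ 1591 < 1798 = q_5, so the answer is 19958/889.

19958/889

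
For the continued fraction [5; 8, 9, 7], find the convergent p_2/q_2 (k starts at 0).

Using pₖ = aₖpₖ₋₁ + pₖ₋₂, qₖ = aₖqₖ₋₁ + qₖ₋₂ (with p₋₁=1, p₋₂=0, q₋₁=0, q₋₂=1):
  k=0: a=5, p=5, q=1
  k=1: a=8, p=41, q=8
  k=2: a=9, p=374, q=73

374/73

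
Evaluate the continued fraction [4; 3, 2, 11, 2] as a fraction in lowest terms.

716/167

Fold from the inside: start with 2/1.
  11 + 1/2 = 23/2
  2 + 2/23 = 48/23
  3 + 23/48 = 167/48
  4 + 48/167 = 716/167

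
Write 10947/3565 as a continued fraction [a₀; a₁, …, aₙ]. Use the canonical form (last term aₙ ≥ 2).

[3; 14, 6, 1, 4, 3, 2]

10947 = 3×3565 + 252
3565 = 14×252 + 37
252 = 6×37 + 30
37 = 1×30 + 7
30 = 4×7 + 2
7 = 3×2 + 1
2 = 2×1 + 0  (stop)
So 10947/3565 = [3; 14, 6, 1, 4, 3, 2].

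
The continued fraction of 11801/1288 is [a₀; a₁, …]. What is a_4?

11801 = 9·1288 + 209   →  a_0 = 9
1288 = 6·209 + 34   →  a_1 = 6
209 = 6·34 + 5   →  a_2 = 6
34 = 6·5 + 4   →  a_3 = 6
5 = 1·4 + 1   →  a_4 = 1

1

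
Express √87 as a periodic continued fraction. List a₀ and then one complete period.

[9; 3, 18]

a₀ = ⌊√87⌋ = 9.
With m₀=0, d₀=1 and mₖ₊₁ = dₖaₖ − mₖ, dₖ₊₁ = (n − mₖ₊₁²)/dₖ, aₖ₊₁ = ⌊(a₀+mₖ₊₁)/dₖ₊₁⌋:
  k=1: m=9, d=6, a=3
  k=2: m=9, d=1, a=18
d=1 and a=2a₀=18 at k=2, so the next step gives (m, d) = (9, 6) again — its k=1 value — and the period has length 2.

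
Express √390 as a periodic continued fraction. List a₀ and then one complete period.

a₀ = ⌊√390⌋ = 19.

[19; 1, 2, 1, 38]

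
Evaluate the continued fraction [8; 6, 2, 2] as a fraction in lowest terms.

Using pₖ = aₖpₖ₋₁ + pₖ₋₂ and qₖ = aₖqₖ₋₁ + qₖ₋₂:
  k=0: a=8, p=8, q=1
  k=1: a=6, p=49, q=6
  k=2: a=2, p=106, q=13
  k=3: a=2, p=261, q=32

261/32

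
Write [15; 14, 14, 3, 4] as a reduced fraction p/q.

Fold from the inside: start with 4/1.
  3 + 1/4 = 13/4
  14 + 4/13 = 186/13
  14 + 13/186 = 2617/186
  15 + 186/2617 = 39441/2617

39441/2617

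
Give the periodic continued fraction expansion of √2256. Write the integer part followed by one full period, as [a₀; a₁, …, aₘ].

a₀ = ⌊√2256⌋ = 47.
With m₀=0, d₀=1 and mₖ₊₁ = dₖaₖ − mₖ, dₖ₊₁ = (n − mₖ₊₁²)/dₖ, aₖ₊₁ = ⌊(a₀+mₖ₊₁)/dₖ₊₁⌋:
  k=1: m=47, d=47, a=2
  k=2: m=47, d=1, a=94
d=1 and a=2a₀=94 at k=2, so the next step gives (m, d) = (47, 47) again — its k=1 value — and the period has length 2.

[47; 2, 94]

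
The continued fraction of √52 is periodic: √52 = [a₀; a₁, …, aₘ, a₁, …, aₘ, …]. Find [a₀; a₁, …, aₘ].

a₀ = ⌊√52⌋ = 7.
With m₀=0, d₀=1 and mₖ₊₁ = dₖaₖ − mₖ, dₖ₊₁ = (n − mₖ₊₁²)/dₖ, aₖ₊₁ = ⌊(a₀+mₖ₊₁)/dₖ₊₁⌋:
  k=1: m=7, d=3, a=4
  k=2: m=5, d=9, a=1
  k=3: m=4, d=4, a=2
  k=4: m=4, d=9, a=1
  k=5: m=5, d=3, a=4
  k=6: m=7, d=1, a=14
d=1 and a=2a₀=14 at k=6, so the next step gives (m, d) = (7, 3) again — its k=1 value — and the period has length 6.

[7; 4, 1, 2, 1, 4, 14]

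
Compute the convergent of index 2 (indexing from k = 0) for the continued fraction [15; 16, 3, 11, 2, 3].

738/49

Using pₖ = aₖpₖ₋₁ + pₖ₋₂, qₖ = aₖqₖ₋₁ + qₖ₋₂ (with p₋₁=1, p₋₂=0, q₋₁=0, q₋₂=1):
  k=0: a=15, p=15, q=1
  k=1: a=16, p=241, q=16
  k=2: a=3, p=738, q=49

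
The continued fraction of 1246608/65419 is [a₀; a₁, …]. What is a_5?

1246608 = 19·65419 + 3647   →  a_0 = 19
65419 = 17·3647 + 3420   →  a_1 = 17
3647 = 1·3420 + 227   →  a_2 = 1
3420 = 15·227 + 15   →  a_3 = 15
227 = 15·15 + 2   →  a_4 = 15
15 = 7·2 + 1   →  a_5 = 7

7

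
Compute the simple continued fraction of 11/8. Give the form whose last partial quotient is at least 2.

[1; 2, 1, 2]

11 = 1×8 + 3
8 = 2×3 + 2
3 = 1×2 + 1
2 = 2×1 + 0  (stop)
So 11/8 = [1; 2, 1, 2].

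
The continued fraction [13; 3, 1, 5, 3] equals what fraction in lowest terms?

Fold from the inside: start with 3/1.
  5 + 1/3 = 16/3
  1 + 3/16 = 19/16
  3 + 16/19 = 73/19
  13 + 19/73 = 968/73

968/73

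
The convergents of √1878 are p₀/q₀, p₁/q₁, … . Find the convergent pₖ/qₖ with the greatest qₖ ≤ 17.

130/3

√1878 = [43; 2, 1, 42, 1, 2, 86, …] (period length 6).
Convergents:
  p_0/q_0 = 43/1
  p_1/q_1 = 87/2
  p_2/q_2 = 130/3
  p_3/q_3 = 5547/128
q_2 = 3 ≤ 17 < 128 = q_3, so the answer is 130/3.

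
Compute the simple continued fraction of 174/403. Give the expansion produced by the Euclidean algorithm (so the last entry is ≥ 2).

[0; 2, 3, 6, 9]

174 = 0×403 + 174
403 = 2×174 + 55
174 = 3×55 + 9
55 = 6×9 + 1
9 = 9×1 + 0  (stop)
So 174/403 = [0; 2, 3, 6, 9].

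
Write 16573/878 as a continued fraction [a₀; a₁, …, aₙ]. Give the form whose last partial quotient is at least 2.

16573 = 18·878 + 769
878 = 1·769 + 109
769 = 7·109 + 6
109 = 18·6 + 1
6 = 6·1 + 0  (stop)
So 16573/878 = [18; 1, 7, 18, 6].

[18; 1, 7, 18, 6]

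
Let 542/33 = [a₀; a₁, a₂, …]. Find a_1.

542 = 16·33 + 14   →  a_0 = 16
33 = 2·14 + 5   →  a_1 = 2

2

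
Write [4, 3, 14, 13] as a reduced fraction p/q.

2431/562

Using pₖ = aₖpₖ₋₁ + pₖ₋₂ and qₖ = aₖqₖ₋₁ + qₖ₋₂:
  k=0: a=4, p=4, q=1
  k=1: a=3, p=13, q=3
  k=2: a=14, p=186, q=43
  k=3: a=13, p=2431, q=562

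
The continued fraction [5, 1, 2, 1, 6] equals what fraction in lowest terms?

155/27

Using pₖ = aₖpₖ₋₁ + pₖ₋₂ and qₖ = aₖqₖ₋₁ + qₖ₋₂:
  k=0: a=5, p=5, q=1
  k=1: a=1, p=6, q=1
  k=2: a=2, p=17, q=3
  k=3: a=1, p=23, q=4
  k=4: a=6, p=155, q=27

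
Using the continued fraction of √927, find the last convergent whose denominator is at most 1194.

√927 = [30; 2, 4, 5, 3, 5, 4, 2, 60, …] (period length 8).
Convergents:
  p_0/q_0 = 30/1
  p_1/q_1 = 61/2
  p_2/q_2 = 274/9
  p_3/q_3 = 1431/47
  p_4/q_4 = 4567/150
  p_5/q_5 = 24266/797
  p_6/q_6 = 101631/3338
q_5 = 797 ≤ 1194 < 3338 = q_6, so the answer is 24266/797.

24266/797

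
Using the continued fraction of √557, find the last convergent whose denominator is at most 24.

√557 = [23; 1, 1, 1, 1, 46, …] (period length 5).
Convergents:
  p_0/q_0 = 23/1
  p_1/q_1 = 24/1
  p_2/q_2 = 47/2
  p_3/q_3 = 71/3
  p_4/q_4 = 118/5
  p_5/q_5 = 5499/233
q_4 = 5 ≤ 24 < 233 = q_5, so the answer is 118/5.

118/5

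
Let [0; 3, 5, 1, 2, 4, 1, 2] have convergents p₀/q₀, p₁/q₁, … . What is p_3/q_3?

6/19

Using pₖ = aₖpₖ₋₁ + pₖ₋₂, qₖ = aₖqₖ₋₁ + qₖ₋₂ (with p₋₁=1, p₋₂=0, q₋₁=0, q₋₂=1):
  k=0: a=0, p=0, q=1
  k=1: a=3, p=1, q=3
  k=2: a=5, p=5, q=16
  k=3: a=1, p=6, q=19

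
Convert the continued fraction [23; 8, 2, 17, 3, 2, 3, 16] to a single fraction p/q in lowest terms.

2729408/118065

Using pₖ = aₖpₖ₋₁ + pₖ₋₂ and qₖ = aₖqₖ₋₁ + qₖ₋₂:
  k=0: a=23, p=23, q=1
  k=1: a=8, p=185, q=8
  k=2: a=2, p=393, q=17
  k=3: a=17, p=6866, q=297
  k=4: a=3, p=20991, q=908
  k=5: a=2, p=48848, q=2113
  k=6: a=3, p=167535, q=7247
  k=7: a=16, p=2729408, q=118065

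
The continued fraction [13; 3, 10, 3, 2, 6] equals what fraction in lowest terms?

19105/1434

Fold from the inside: start with 6/1.
  2 + 1/6 = 13/6
  3 + 6/13 = 45/13
  10 + 13/45 = 463/45
  3 + 45/463 = 1434/463
  13 + 463/1434 = 19105/1434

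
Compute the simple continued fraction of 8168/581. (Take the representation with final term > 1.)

[14; 17, 11, 3]

8168 = 14*581 + 34
581 = 17*34 + 3
34 = 11*3 + 1
3 = 3*1 + 0  (stop)
So 8168/581 = [14; 17, 11, 3].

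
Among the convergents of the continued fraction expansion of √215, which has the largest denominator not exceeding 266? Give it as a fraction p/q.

3871/264

√215 = [14; 1, 1, 1, 28, …] (period length 4).
Convergents:
  p_0/q_0 = 14/1
  p_1/q_1 = 15/1
  p_2/q_2 = 29/2
  p_3/q_3 = 44/3
  p_4/q_4 = 1261/86
  p_5/q_5 = 1305/89
  p_6/q_6 = 2566/175
  p_7/q_7 = 3871/264
  p_8/q_8 = 110954/7567
q_7 = 264 ≤ 266 < 7567 = q_8, so the answer is 3871/264.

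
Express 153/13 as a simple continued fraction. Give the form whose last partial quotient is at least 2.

[11; 1, 3, 3]

153 = 11·13 + 10
13 = 1·10 + 3
10 = 3·3 + 1
3 = 3·1 + 0  (stop)
So 153/13 = [11; 1, 3, 3].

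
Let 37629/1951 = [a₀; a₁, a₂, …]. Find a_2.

37629 = 19·1951 + 560   →  a_0 = 19
1951 = 3·560 + 271   →  a_1 = 3
560 = 2·271 + 18   →  a_2 = 2

2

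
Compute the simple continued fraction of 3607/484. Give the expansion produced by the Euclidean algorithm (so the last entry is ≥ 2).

3607 = 7×484 + 219
484 = 2×219 + 46
219 = 4×46 + 35
46 = 1×35 + 11
35 = 3×11 + 2
11 = 5×2 + 1
2 = 2×1 + 0  (stop)
So 3607/484 = [7; 2, 4, 1, 3, 5, 2].

[7; 2, 4, 1, 3, 5, 2]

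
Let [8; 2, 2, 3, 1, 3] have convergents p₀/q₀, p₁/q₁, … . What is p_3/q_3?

Using pₖ = aₖpₖ₋₁ + pₖ₋₂, qₖ = aₖqₖ₋₁ + qₖ₋₂ (with p₋₁=1, p₋₂=0, q₋₁=0, q₋₂=1):
  k=0: a=8, p=8, q=1
  k=1: a=2, p=17, q=2
  k=2: a=2, p=42, q=5
  k=3: a=3, p=143, q=17

143/17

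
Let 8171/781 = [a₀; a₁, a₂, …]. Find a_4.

8171 = 10·781 + 361   →  a_0 = 10
781 = 2·361 + 59   →  a_1 = 2
361 = 6·59 + 7   →  a_2 = 6
59 = 8·7 + 3   →  a_3 = 8
7 = 2·3 + 1   →  a_4 = 2

2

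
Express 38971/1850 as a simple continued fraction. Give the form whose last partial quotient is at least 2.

38971 = 21×1850 + 121
1850 = 15×121 + 35
121 = 3×35 + 16
35 = 2×16 + 3
16 = 5×3 + 1
3 = 3×1 + 0  (stop)
So 38971/1850 = [21; 15, 3, 2, 5, 3].

[21; 15, 3, 2, 5, 3]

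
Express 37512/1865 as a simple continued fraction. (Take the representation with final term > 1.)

37512 = 20*1865 + 212
1865 = 8*212 + 169
212 = 1*169 + 43
169 = 3*43 + 40
43 = 1*40 + 3
40 = 13*3 + 1
3 = 3*1 + 0  (stop)
So 37512/1865 = [20; 8, 1, 3, 1, 13, 3].

[20; 8, 1, 3, 1, 13, 3]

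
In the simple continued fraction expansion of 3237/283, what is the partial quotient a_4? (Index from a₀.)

3237 = 11·283 + 124   →  a_0 = 11
283 = 2·124 + 35   →  a_1 = 2
124 = 3·35 + 19   →  a_2 = 3
35 = 1·19 + 16   →  a_3 = 1
19 = 1·16 + 3   →  a_4 = 1

1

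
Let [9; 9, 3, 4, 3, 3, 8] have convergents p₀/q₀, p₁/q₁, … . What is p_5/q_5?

11785/1294

Using pₖ = aₖpₖ₋₁ + pₖ₋₂, qₖ = aₖqₖ₋₁ + qₖ₋₂ (with p₋₁=1, p₋₂=0, q₋₁=0, q₋₂=1):
  k=0: a=9, p=9, q=1
  k=1: a=9, p=82, q=9
  k=2: a=3, p=255, q=28
  k=3: a=4, p=1102, q=121
  k=4: a=3, p=3561, q=391
  k=5: a=3, p=11785, q=1294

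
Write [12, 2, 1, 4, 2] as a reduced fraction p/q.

383/31

Using pₖ = aₖpₖ₋₁ + pₖ₋₂ and qₖ = aₖqₖ₋₁ + qₖ₋₂:
  k=0: a=12, p=12, q=1
  k=1: a=2, p=25, q=2
  k=2: a=1, p=37, q=3
  k=3: a=4, p=173, q=14
  k=4: a=2, p=383, q=31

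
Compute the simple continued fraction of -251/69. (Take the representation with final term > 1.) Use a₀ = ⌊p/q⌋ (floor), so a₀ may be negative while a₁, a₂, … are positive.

-251 = -4*69 + 25
69 = 2*25 + 19
25 = 1*19 + 6
19 = 3*6 + 1
6 = 6*1 + 0  (stop)
So -251/69 = [-4; 2, 1, 3, 6].

[-4; 2, 1, 3, 6]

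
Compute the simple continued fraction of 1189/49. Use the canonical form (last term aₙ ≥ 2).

1189 = 24·49 + 13
49 = 3·13 + 10
13 = 1·10 + 3
10 = 3·3 + 1
3 = 3·1 + 0  (stop)
So 1189/49 = [24; 3, 1, 3, 3].

[24; 3, 1, 3, 3]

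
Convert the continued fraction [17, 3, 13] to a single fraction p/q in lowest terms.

693/40

Using pₖ = aₖpₖ₋₁ + pₖ₋₂ and qₖ = aₖqₖ₋₁ + qₖ₋₂:
  k=0: a=17, p=17, q=1
  k=1: a=3, p=52, q=3
  k=2: a=13, p=693, q=40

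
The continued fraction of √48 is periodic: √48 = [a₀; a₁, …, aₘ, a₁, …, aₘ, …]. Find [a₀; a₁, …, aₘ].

[6; 1, 12]

a₀ = ⌊√48⌋ = 6.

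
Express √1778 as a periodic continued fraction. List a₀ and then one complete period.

[42; 6, 84]

a₀ = ⌊√1778⌋ = 42.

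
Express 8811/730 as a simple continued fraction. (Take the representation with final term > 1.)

[12; 14, 3, 5, 3]

8811 = 12*730 + 51
730 = 14*51 + 16
51 = 3*16 + 3
16 = 5*3 + 1
3 = 3*1 + 0  (stop)
So 8811/730 = [12; 14, 3, 5, 3].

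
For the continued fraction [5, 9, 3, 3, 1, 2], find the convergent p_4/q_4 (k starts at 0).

618/121

Using pₖ = aₖpₖ₋₁ + pₖ₋₂, qₖ = aₖqₖ₋₁ + qₖ₋₂ (with p₋₁=1, p₋₂=0, q₋₁=0, q₋₂=1):
  k=0: a=5, p=5, q=1
  k=1: a=9, p=46, q=9
  k=2: a=3, p=143, q=28
  k=3: a=3, p=475, q=93
  k=4: a=1, p=618, q=121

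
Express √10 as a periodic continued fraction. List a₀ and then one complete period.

[3; 6]

a₀ = ⌊√10⌋ = 3.
With m₀=0, d₀=1 and mₖ₊₁ = dₖaₖ − mₖ, dₖ₊₁ = (n − mₖ₊₁²)/dₖ, aₖ₊₁ = ⌊(a₀+mₖ₊₁)/dₖ₊₁⌋:
  k=1: m=3, d=1, a=6
d=1 and a=2a₀=6 at k=1, so the next step gives (m, d) = (3, 1) again — its k=1 value — and the period has length 1.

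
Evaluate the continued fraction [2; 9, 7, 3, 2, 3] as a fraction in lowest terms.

3373/1599

Fold from the inside: start with 3/1.
  2 + 1/3 = 7/3
  3 + 3/7 = 24/7
  7 + 7/24 = 175/24
  9 + 24/175 = 1599/175
  2 + 175/1599 = 3373/1599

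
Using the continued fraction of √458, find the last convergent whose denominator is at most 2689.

22899/1070

√458 = [21; 2, 2, 42, …] (period length 3).
Convergents:
  p_0/q_0 = 21/1
  p_1/q_1 = 43/2
  p_2/q_2 = 107/5
  p_3/q_3 = 4537/212
  p_4/q_4 = 9181/429
  p_5/q_5 = 22899/1070
  p_6/q_6 = 970939/45369
q_5 = 1070 ≤ 2689 < 45369 = q_6, so the answer is 22899/1070.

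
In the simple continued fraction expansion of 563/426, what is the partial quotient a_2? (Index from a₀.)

563 = 1·426 + 137   →  a_0 = 1
426 = 3·137 + 15   →  a_1 = 3
137 = 9·15 + 2   →  a_2 = 9

9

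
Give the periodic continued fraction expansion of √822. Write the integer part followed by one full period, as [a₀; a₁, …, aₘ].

[28; 1, 2, 28, 2, 1, 56]

a₀ = ⌊√822⌋ = 28.
With m₀=0, d₀=1 and mₖ₊₁ = dₖaₖ − mₖ, dₖ₊₁ = (n − mₖ₊₁²)/dₖ, aₖ₊₁ = ⌊(a₀+mₖ₊₁)/dₖ₊₁⌋:
  k=1: m=28, d=38, a=1
  k=2: m=10, d=19, a=2
  k=3: m=28, d=2, a=28
  k=4: m=28, d=19, a=2
  k=5: m=10, d=38, a=1
  k=6: m=28, d=1, a=56
d=1 and a=2a₀=56 at k=6, so the next step gives (m, d) = (28, 38) again — its k=1 value — and the period has length 6.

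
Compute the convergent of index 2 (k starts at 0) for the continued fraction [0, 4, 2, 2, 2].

Using pₖ = aₖpₖ₋₁ + pₖ₋₂, qₖ = aₖqₖ₋₁ + qₖ₋₂ (with p₋₁=1, p₋₂=0, q₋₁=0, q₋₂=1):
  k=0: a=0, p=0, q=1
  k=1: a=4, p=1, q=4
  k=2: a=2, p=2, q=9

2/9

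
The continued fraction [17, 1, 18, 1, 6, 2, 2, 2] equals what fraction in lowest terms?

31735/1768

Using pₖ = aₖpₖ₋₁ + pₖ₋₂ and qₖ = aₖqₖ₋₁ + qₖ₋₂:
  k=0: a=17, p=17, q=1
  k=1: a=1, p=18, q=1
  k=2: a=18, p=341, q=19
  k=3: a=1, p=359, q=20
  k=4: a=6, p=2495, q=139
  k=5: a=2, p=5349, q=298
  k=6: a=2, p=13193, q=735
  k=7: a=2, p=31735, q=1768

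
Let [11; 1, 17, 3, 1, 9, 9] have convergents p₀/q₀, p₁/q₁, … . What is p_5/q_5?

Using pₖ = aₖpₖ₋₁ + pₖ₋₂, qₖ = aₖqₖ₋₁ + qₖ₋₂ (with p₋₁=1, p₋₂=0, q₋₁=0, q₋₂=1):
  k=0: a=11, p=11, q=1
  k=1: a=1, p=12, q=1
  k=2: a=17, p=215, q=18
  k=3: a=3, p=657, q=55
  k=4: a=1, p=872, q=73
  k=5: a=9, p=8505, q=712

8505/712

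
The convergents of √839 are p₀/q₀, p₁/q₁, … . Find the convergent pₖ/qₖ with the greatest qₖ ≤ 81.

840/29

√839 = [28; 1, 27, 1, 56, …] (period length 4).
Convergents:
  p_0/q_0 = 28/1
  p_1/q_1 = 29/1
  p_2/q_2 = 811/28
  p_3/q_3 = 840/29
  p_4/q_4 = 47851/1652
q_3 = 29 ≤ 81 < 1652 = q_4, so the answer is 840/29.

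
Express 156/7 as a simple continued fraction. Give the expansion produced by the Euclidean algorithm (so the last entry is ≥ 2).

[22; 3, 2]

156 = 22*7 + 2
7 = 3*2 + 1
2 = 2*1 + 0  (stop)
So 156/7 = [22; 3, 2].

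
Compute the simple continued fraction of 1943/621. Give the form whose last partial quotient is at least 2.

[3; 7, 1, 3, 4, 1, 3]

1943 = 3·621 + 80
621 = 7·80 + 61
80 = 1·61 + 19
61 = 3·19 + 4
19 = 4·4 + 3
4 = 1·3 + 1
3 = 3·1 + 0  (stop)
So 1943/621 = [3; 7, 1, 3, 4, 1, 3].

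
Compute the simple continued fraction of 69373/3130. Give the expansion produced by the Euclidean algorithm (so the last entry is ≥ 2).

[22; 6, 9, 1, 6, 2, 3]

69373 = 22·3130 + 513
3130 = 6·513 + 52
513 = 9·52 + 45
52 = 1·45 + 7
45 = 6·7 + 3
7 = 2·3 + 1
3 = 3·1 + 0  (stop)
So 69373/3130 = [22; 6, 9, 1, 6, 2, 3].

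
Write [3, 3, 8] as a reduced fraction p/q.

83/25

Fold from the inside: start with 8/1.
  3 + 1/8 = 25/8
  3 + 8/25 = 83/25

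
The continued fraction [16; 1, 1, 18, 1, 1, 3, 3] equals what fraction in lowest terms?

Using pₖ = aₖpₖ₋₁ + pₖ₋₂ and qₖ = aₖqₖ₋₁ + qₖ₋₂:
  k=0: a=16, p=16, q=1
  k=1: a=1, p=17, q=1
  k=2: a=1, p=33, q=2
  k=3: a=18, p=611, q=37
  k=4: a=1, p=644, q=39
  k=5: a=1, p=1255, q=76
  k=6: a=3, p=4409, q=267
  k=7: a=3, p=14482, q=877

14482/877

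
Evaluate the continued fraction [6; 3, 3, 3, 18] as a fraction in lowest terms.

Using pₖ = aₖpₖ₋₁ + pₖ₋₂ and qₖ = aₖqₖ₋₁ + qₖ₋₂:
  k=0: a=6, p=6, q=1
  k=1: a=3, p=19, q=3
  k=2: a=3, p=63, q=10
  k=3: a=3, p=208, q=33
  k=4: a=18, p=3807, q=604

3807/604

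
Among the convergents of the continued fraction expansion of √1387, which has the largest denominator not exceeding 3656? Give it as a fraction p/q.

45622/1225

√1387 = [37; 4, 8, 37, 8, 4, 74, …] (period length 6).
Convergents:
  p_0/q_0 = 37/1
  p_1/q_1 = 149/4
  p_2/q_2 = 1229/33
  p_3/q_3 = 45622/1225
  p_4/q_4 = 366205/9833
q_3 = 1225 ≤ 3656 < 9833 = q_4, so the answer is 45622/1225.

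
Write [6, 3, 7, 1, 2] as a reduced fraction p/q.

455/72

Using pₖ = aₖpₖ₋₁ + pₖ₋₂ and qₖ = aₖqₖ₋₁ + qₖ₋₂:
  k=0: a=6, p=6, q=1
  k=1: a=3, p=19, q=3
  k=2: a=7, p=139, q=22
  k=3: a=1, p=158, q=25
  k=4: a=2, p=455, q=72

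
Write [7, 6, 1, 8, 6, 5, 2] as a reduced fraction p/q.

30674/4293

Fold from the inside: start with 2/1.
  5 + 1/2 = 11/2
  6 + 2/11 = 68/11
  8 + 11/68 = 555/68
  1 + 68/555 = 623/555
  6 + 555/623 = 4293/623
  7 + 623/4293 = 30674/4293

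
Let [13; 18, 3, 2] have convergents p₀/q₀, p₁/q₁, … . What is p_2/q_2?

718/55

Using pₖ = aₖpₖ₋₁ + pₖ₋₂, qₖ = aₖqₖ₋₁ + qₖ₋₂ (with p₋₁=1, p₋₂=0, q₋₁=0, q₋₂=1):
  k=0: a=13, p=13, q=1
  k=1: a=18, p=235, q=18
  k=2: a=3, p=718, q=55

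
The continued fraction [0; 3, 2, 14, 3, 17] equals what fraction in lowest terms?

Fold from the inside: start with 17/1.
  3 + 1/17 = 52/17
  14 + 17/52 = 745/52
  2 + 52/745 = 1542/745
  3 + 745/1542 = 5371/1542
  0 + 1542/5371 = 1542/5371

1542/5371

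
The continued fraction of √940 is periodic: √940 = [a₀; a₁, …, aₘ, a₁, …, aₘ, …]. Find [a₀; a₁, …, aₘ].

a₀ = ⌊√940⌋ = 30.

[30; 1, 1, 1, 14, 1, 1, 1, 60]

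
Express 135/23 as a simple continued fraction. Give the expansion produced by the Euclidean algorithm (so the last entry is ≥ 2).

135 = 5·23 + 20
23 = 1·20 + 3
20 = 6·3 + 2
3 = 1·2 + 1
2 = 2·1 + 0  (stop)
So 135/23 = [5; 1, 6, 1, 2].

[5; 1, 6, 1, 2]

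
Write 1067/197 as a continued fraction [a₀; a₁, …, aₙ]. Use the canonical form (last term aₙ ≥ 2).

[5; 2, 2, 2, 16]

1067 = 5*197 + 82
197 = 2*82 + 33
82 = 2*33 + 16
33 = 2*16 + 1
16 = 16*1 + 0  (stop)
So 1067/197 = [5; 2, 2, 2, 16].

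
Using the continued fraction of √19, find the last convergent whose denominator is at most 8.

13/3

√19 = [4; 2, 1, 3, 1, 2, 8, …] (period length 6).
Convergents:
  p_0/q_0 = 4/1
  p_1/q_1 = 9/2
  p_2/q_2 = 13/3
  p_3/q_3 = 48/11
q_2 = 3 ≤ 8 < 11 = q_3, so the answer is 13/3.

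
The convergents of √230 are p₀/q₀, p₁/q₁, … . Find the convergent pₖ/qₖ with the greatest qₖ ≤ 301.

2745/181

√230 = [15; 6, 30, …] (period length 2).
Convergents:
  p_0/q_0 = 15/1
  p_1/q_1 = 91/6
  p_2/q_2 = 2745/181
  p_3/q_3 = 16561/1092
q_2 = 181 ≤ 301 < 1092 = q_3, so the answer is 2745/181.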